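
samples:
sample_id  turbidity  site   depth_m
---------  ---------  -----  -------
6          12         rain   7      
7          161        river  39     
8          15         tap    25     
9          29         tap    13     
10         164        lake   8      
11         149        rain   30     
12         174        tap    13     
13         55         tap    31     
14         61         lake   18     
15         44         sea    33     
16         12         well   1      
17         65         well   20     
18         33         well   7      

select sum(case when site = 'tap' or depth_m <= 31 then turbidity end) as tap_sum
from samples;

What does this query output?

769

sample_id=6: ✓ → 12
sample_id=7: ✗
sample_id=8: ✓ → 15
sample_id=9: ✓ → 29
sample_id=10: ✓ → 164
sample_id=11: ✓ → 149
sample_id=12: ✓ → 174
sample_id=13: ✓ → 55
sample_id=14: ✓ → 61
sample_id=15: ✗
sample_id=16: ✓ → 12
sample_id=17: ✓ → 65
sample_id=18: ✓ → 33
tap_sum = 12 + 15 + 29 + 164 + 149 + 174 + 55 + 61 + 12 + 65 + 33 = 769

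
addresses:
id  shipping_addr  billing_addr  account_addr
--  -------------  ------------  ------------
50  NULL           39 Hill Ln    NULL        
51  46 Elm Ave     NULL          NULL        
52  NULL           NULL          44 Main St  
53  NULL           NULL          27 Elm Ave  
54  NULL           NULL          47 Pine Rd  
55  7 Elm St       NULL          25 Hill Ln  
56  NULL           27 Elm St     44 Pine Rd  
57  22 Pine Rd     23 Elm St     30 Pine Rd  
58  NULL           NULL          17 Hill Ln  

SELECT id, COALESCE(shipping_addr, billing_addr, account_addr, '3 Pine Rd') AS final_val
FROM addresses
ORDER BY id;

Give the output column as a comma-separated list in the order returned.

39 Hill Ln, 46 Elm Ave, 44 Main St, 27 Elm Ave, 47 Pine Rd, 7 Elm St, 27 Elm St, 22 Pine Rd, 17 Hill Ln

id=50: shipping_addr=NULL, billing_addr=39 Hill Ln → 39 Hill Ln
id=51: shipping_addr=46 Elm Ave → 46 Elm Ave
id=52: shipping_addr=NULL, billing_addr=NULL, account_addr=44 Main St → 44 Main St
id=53: shipping_addr=NULL, billing_addr=NULL, account_addr=27 Elm Ave → 27 Elm Ave
id=54: shipping_addr=NULL, billing_addr=NULL, account_addr=47 Pine Rd → 47 Pine Rd
id=55: shipping_addr=7 Elm St → 7 Elm St
id=56: shipping_addr=NULL, billing_addr=27 Elm St → 27 Elm St
id=57: shipping_addr=22 Pine Rd → 22 Pine Rd
id=58: shipping_addr=NULL, billing_addr=NULL, account_addr=17 Hill Ln → 17 Hill Ln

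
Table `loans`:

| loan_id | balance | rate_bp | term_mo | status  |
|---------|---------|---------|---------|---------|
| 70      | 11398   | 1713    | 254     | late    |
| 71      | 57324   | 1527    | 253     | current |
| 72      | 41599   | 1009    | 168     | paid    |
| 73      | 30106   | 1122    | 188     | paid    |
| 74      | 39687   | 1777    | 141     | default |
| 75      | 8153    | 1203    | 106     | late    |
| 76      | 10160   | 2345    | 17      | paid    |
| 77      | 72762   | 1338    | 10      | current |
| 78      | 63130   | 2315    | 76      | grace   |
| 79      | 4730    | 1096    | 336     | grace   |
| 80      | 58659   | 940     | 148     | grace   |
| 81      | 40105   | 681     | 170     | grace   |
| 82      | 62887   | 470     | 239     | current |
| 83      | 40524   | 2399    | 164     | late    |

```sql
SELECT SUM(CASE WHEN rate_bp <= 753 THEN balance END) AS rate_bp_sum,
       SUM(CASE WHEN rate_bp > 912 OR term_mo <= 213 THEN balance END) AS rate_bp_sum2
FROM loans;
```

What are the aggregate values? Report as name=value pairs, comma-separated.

rate_bp_sum=102992, rate_bp_sum2=478337

[rate_bp_sum: rate_bp <= 753]
loan_id=70: ✗
loan_id=71: ✗
loan_id=72: ✗
loan_id=73: ✗
loan_id=74: ✗
loan_id=75: ✗
loan_id=76: ✗
loan_id=77: ✗
loan_id=78: ✗
loan_id=79: ✗
loan_id=80: ✗
loan_id=81: ✓ → 40105
loan_id=82: ✓ → 62887
loan_id=83: ✗
rate_bp_sum = 40105 + 62887 = 102992
—
[rate_bp_sum2: rate_bp > 912 OR term_mo <= 213]
loan_id=70: ✓ → 11398
loan_id=71: ✓ → 57324
loan_id=72: ✓ → 41599
loan_id=73: ✓ → 30106
loan_id=74: ✓ → 39687
loan_id=75: ✓ → 8153
loan_id=76: ✓ → 10160
loan_id=77: ✓ → 72762
loan_id=78: ✓ → 63130
loan_id=79: ✓ → 4730
loan_id=80: ✓ → 58659
loan_id=81: ✓ → 40105
loan_id=82: ✗
loan_id=83: ✓ → 40524
rate_bp_sum2 = 11398 + 57324 + 41599 + 30106 + 39687 + 8153 + 10160 + 72762 + 63130 + 4730 + 58659 + 40105 + 40524 = 478337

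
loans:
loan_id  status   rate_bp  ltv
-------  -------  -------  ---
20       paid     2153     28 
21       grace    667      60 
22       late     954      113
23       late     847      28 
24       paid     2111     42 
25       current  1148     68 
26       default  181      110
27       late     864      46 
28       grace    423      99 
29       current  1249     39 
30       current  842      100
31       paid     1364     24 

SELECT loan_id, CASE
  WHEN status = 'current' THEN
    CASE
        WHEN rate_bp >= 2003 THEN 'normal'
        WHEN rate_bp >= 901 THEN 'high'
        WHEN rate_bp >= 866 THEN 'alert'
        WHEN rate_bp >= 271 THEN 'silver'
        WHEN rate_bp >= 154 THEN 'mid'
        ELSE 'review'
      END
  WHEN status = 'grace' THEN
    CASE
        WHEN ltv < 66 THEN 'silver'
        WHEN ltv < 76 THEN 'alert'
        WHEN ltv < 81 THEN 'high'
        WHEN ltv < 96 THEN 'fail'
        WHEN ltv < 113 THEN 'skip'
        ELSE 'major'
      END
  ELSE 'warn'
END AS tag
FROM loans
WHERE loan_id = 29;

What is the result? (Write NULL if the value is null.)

high

loan_id = 29: status=current, rate_bp=1249, ltv=39.
status='current' → inner[rate_bp >= 901] → high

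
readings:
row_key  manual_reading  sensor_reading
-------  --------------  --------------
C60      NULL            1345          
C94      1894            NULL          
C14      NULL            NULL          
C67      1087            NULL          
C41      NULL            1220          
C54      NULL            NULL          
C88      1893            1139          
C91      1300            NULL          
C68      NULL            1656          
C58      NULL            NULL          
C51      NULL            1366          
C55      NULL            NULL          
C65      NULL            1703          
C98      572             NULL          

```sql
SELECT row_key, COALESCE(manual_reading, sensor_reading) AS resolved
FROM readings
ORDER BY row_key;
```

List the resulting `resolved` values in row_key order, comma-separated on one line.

NULL, 1220, 1366, NULL, NULL, NULL, 1345, 1703, 1087, 1656, 1893, 1300, 1894, 572

row_key=C14: manual_reading=NULL, sensor_reading=NULL (all NULL) → NULL
row_key=C41: manual_reading=NULL, sensor_reading=1220 → 1220
row_key=C51: manual_reading=NULL, sensor_reading=1366 → 1366
row_key=C54: manual_reading=NULL, sensor_reading=NULL (all NULL) → NULL
row_key=C55: manual_reading=NULL, sensor_reading=NULL (all NULL) → NULL
row_key=C58: manual_reading=NULL, sensor_reading=NULL (all NULL) → NULL
row_key=C60: manual_reading=NULL, sensor_reading=1345 → 1345
row_key=C65: manual_reading=NULL, sensor_reading=1703 → 1703
row_key=C67: manual_reading=1087 → 1087
row_key=C68: manual_reading=NULL, sensor_reading=1656 → 1656
row_key=C88: manual_reading=1893 → 1893
row_key=C91: manual_reading=1300 → 1300
row_key=C94: manual_reading=1894 → 1894
row_key=C98: manual_reading=572 → 572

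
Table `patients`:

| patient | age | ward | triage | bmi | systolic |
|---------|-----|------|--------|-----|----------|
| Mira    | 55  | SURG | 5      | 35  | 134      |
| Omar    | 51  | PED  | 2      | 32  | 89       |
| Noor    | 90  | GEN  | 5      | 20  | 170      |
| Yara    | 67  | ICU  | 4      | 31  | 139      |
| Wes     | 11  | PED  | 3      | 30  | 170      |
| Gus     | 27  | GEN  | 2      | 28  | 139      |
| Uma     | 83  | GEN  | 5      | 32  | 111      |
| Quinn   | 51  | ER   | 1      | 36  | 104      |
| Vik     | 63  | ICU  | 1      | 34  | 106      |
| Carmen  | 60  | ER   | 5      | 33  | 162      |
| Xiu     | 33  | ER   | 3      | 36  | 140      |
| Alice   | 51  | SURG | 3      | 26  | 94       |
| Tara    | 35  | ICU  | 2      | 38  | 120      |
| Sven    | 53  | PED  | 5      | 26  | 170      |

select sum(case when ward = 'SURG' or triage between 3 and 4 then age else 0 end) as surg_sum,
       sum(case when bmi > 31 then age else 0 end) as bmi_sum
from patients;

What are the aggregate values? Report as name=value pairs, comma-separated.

[surg_sum: ward = 'SURG' or triage between 3 and 4]
patient=Mira: ✓ → 55
patient=Omar: ✗
patient=Noor: ✗
patient=Yara: ✓ → 67
patient=Wes: ✓ → 11
patient=Gus: ✗
patient=Uma: ✗
patient=Quinn: ✗
patient=Vik: ✗
patient=Carmen: ✗
patient=Xiu: ✓ → 33
patient=Alice: ✓ → 51
patient=Tara: ✗
patient=Sven: ✗
surg_sum = 55 + 67 + 11 + 33 + 51 = 217
—
[bmi_sum: bmi > 31]
patient=Mira: ✓ → 55
patient=Omar: ✓ → 51
patient=Noor: ✗
patient=Yara: ✗
patient=Wes: ✗
patient=Gus: ✗
patient=Uma: ✓ → 83
patient=Quinn: ✓ → 51
patient=Vik: ✓ → 63
patient=Carmen: ✓ → 60
patient=Xiu: ✓ → 33
patient=Alice: ✗
patient=Tara: ✓ → 35
patient=Sven: ✗
bmi_sum = 55 + 51 + 83 + 51 + 63 + 60 + 33 + 35 = 431

surg_sum=217, bmi_sum=431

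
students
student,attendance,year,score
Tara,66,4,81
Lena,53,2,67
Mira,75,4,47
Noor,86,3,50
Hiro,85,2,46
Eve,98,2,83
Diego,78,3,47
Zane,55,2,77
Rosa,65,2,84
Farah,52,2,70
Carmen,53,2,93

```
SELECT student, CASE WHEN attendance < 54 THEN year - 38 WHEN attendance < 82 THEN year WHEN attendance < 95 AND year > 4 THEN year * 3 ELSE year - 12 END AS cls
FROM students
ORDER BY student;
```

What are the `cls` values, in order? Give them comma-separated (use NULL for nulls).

-36, 3, -10, -36, -10, -36, 4, -9, 2, 4, 2

student=Carmen: attendance < 54 → -36
student=Diego: attendance < 82 → 3
student=Eve: ELSE → -10
student=Farah: attendance < 54 → -36
student=Hiro: ELSE → -10
student=Lena: attendance < 54 → -36
student=Mira: attendance < 82 → 4
student=Noor: ELSE → -9
student=Rosa: attendance < 82 → 2
student=Tara: attendance < 82 → 4
student=Zane: attendance < 82 → 2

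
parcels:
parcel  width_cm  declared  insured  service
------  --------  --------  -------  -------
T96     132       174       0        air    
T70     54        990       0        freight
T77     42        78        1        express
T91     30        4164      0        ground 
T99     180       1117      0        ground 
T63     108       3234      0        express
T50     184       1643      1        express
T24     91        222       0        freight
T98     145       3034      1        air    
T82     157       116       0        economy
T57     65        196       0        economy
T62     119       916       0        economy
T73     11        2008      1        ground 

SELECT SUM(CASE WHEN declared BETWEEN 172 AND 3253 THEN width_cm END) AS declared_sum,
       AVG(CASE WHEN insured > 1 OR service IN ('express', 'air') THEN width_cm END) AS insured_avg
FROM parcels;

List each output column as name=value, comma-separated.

[declared_sum: declared BETWEEN 172 AND 3253]
parcel=T96: ✓ → 132
parcel=T70: ✓ → 54
parcel=T77: ✗
parcel=T91: ✗
parcel=T99: ✓ → 180
parcel=T63: ✓ → 108
parcel=T50: ✓ → 184
parcel=T24: ✓ → 91
parcel=T98: ✓ → 145
parcel=T82: ✗
parcel=T57: ✓ → 65
parcel=T62: ✓ → 119
parcel=T73: ✓ → 11
declared_sum = 132 + 54 + 180 + 108 + 184 + 91 + 145 + 65 + 119 + 11 = 1089
—
[insured_avg: insured > 1 OR service IN ('express', 'air')]
parcel=T96: ✓ → 132
parcel=T70: ✗
parcel=T77: ✓ → 42
parcel=T91: ✗
parcel=T99: ✗
parcel=T63: ✓ → 108
parcel=T50: ✓ → 184
parcel=T24: ✗
parcel=T98: ✓ → 145
parcel=T82: ✗
parcel=T57: ✗
parcel=T62: ✗
parcel=T73: ✗
insured_avg = (132 + 42 + 108 + 184 + 145) / 5 = 122.2

declared_sum=1089, insured_avg=122.2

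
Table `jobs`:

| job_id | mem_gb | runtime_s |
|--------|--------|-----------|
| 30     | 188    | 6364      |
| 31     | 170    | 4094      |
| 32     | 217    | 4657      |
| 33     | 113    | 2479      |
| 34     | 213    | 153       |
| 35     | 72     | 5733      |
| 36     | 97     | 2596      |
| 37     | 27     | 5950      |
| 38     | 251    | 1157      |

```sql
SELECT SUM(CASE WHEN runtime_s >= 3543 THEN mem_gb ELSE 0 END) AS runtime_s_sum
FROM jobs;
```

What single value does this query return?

job_id=30: ✓ → 188
job_id=31: ✓ → 170
job_id=32: ✓ → 217
job_id=33: ✗
job_id=34: ✗
job_id=35: ✓ → 72
job_id=36: ✗
job_id=37: ✓ → 27
job_id=38: ✗
runtime_s_sum = 188 + 170 + 217 + 72 + 27 = 674

674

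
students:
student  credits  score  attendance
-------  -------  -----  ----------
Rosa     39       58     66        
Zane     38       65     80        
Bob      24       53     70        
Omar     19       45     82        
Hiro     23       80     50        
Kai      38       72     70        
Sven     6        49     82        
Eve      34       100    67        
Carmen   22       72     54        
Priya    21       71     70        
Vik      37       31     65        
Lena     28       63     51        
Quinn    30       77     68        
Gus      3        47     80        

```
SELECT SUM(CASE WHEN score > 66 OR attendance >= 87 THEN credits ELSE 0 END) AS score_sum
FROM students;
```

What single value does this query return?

student=Rosa: ✗
student=Zane: ✗
student=Bob: ✗
student=Omar: ✗
student=Hiro: ✓ → 23
student=Kai: ✓ → 38
student=Sven: ✗
student=Eve: ✓ → 34
student=Carmen: ✓ → 22
student=Priya: ✓ → 21
student=Vik: ✗
student=Lena: ✗
student=Quinn: ✓ → 30
student=Gus: ✗
score_sum = 23 + 38 + 34 + 22 + 21 + 30 = 168

168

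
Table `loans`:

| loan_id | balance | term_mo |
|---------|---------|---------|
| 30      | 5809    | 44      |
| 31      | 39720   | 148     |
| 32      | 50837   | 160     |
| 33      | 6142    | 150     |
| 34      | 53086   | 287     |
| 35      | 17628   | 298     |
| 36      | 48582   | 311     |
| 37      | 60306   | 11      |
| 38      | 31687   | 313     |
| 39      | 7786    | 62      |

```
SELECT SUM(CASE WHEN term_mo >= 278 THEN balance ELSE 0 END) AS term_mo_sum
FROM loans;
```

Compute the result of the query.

loan_id=30: ✗
loan_id=31: ✗
loan_id=32: ✗
loan_id=33: ✗
loan_id=34: ✓ → 53086
loan_id=35: ✓ → 17628
loan_id=36: ✓ → 48582
loan_id=37: ✗
loan_id=38: ✓ → 31687
loan_id=39: ✗
term_mo_sum = 53086 + 17628 + 48582 + 31687 = 150983

150983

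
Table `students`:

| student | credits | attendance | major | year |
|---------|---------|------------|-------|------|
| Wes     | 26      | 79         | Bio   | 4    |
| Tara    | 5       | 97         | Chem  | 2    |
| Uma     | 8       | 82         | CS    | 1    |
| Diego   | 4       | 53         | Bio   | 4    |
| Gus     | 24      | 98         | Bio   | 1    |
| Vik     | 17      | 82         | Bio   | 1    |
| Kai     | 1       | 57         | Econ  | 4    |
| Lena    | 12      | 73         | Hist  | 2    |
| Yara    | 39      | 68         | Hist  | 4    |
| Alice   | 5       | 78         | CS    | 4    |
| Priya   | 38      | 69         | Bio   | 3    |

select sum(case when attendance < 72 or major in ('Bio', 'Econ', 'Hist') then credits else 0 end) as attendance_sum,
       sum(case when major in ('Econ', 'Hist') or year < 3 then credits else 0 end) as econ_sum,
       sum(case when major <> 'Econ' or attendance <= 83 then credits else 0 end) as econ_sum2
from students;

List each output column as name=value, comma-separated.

[attendance_sum: attendance < 72 or major in ('Bio', 'Econ', 'Hist')]
student=Wes: ✓ → 26
student=Tara: ✗
student=Uma: ✗
student=Diego: ✓ → 4
student=Gus: ✓ → 24
student=Vik: ✓ → 17
student=Kai: ✓ → 1
student=Lena: ✓ → 12
student=Yara: ✓ → 39
student=Alice: ✗
student=Priya: ✓ → 38
attendance_sum = 26 + 4 + 24 + 17 + 1 + 12 + 39 + 38 = 161
—
[econ_sum: major in ('Econ', 'Hist') or year < 3]
student=Wes: ✗
student=Tara: ✓ → 5
student=Uma: ✓ → 8
student=Diego: ✗
student=Gus: ✓ → 24
student=Vik: ✓ → 17
student=Kai: ✓ → 1
student=Lena: ✓ → 12
student=Yara: ✓ → 39
student=Alice: ✗
student=Priya: ✗
econ_sum = 5 + 8 + 24 + 17 + 1 + 12 + 39 = 106
—
[econ_sum2: major <> 'Econ' or attendance <= 83]
student=Wes: ✓ → 26
student=Tara: ✓ → 5
student=Uma: ✓ → 8
student=Diego: ✓ → 4
student=Gus: ✓ → 24
student=Vik: ✓ → 17
student=Kai: ✓ → 1
student=Lena: ✓ → 12
student=Yara: ✓ → 39
student=Alice: ✓ → 5
student=Priya: ✓ → 38
econ_sum2 = 26 + 5 + 8 + 4 + 24 + 17 + 1 + 12 + 39 + 5 + 38 = 179

attendance_sum=161, econ_sum=106, econ_sum2=179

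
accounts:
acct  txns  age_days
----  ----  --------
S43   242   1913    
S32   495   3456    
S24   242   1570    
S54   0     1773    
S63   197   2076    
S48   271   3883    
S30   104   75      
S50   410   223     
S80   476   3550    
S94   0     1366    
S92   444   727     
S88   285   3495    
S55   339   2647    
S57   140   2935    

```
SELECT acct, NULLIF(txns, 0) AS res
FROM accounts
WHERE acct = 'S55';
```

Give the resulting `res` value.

339

acct = S55: txns=339, age_days=2647.
txns=339 vs 0: differ → 339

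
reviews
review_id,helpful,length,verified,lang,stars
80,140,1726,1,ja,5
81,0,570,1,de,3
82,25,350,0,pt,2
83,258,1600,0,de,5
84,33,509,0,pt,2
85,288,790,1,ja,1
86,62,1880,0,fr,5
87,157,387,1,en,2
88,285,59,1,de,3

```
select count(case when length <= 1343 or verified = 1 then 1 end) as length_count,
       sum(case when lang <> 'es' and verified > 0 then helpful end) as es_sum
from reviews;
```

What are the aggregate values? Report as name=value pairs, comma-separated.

length_count=7, es_sum=870

[length_count: length <= 1343 or verified = 1]
review_id=80: ✓ → 1
review_id=81: ✓ → 1
review_id=82: ✓ → 1
review_id=83: ✗
review_id=84: ✓ → 1
review_id=85: ✓ → 1
review_id=86: ✗
review_id=87: ✓ → 1
review_id=88: ✓ → 1
length_count = COUNT(1, 1, 1, 1, 1, 1, 1) = 7
—
[es_sum: lang <> 'es' and verified > 0]
review_id=80: ✓ → 140
review_id=81: ✓ → 0
review_id=82: ✗
review_id=83: ✗
review_id=84: ✗
review_id=85: ✓ → 288
review_id=86: ✗
review_id=87: ✓ → 157
review_id=88: ✓ → 285
es_sum = 140 + 288 + 157 + 285 = 870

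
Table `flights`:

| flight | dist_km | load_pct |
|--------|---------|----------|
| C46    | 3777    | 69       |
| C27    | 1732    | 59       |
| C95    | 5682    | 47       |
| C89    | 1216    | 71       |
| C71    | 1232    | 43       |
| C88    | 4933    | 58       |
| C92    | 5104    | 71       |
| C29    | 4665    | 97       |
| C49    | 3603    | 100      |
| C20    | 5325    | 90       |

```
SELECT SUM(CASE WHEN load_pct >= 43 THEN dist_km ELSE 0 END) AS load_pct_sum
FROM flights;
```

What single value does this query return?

37269

flight=C46: ✓ → 3777
flight=C27: ✓ → 1732
flight=C95: ✓ → 5682
flight=C89: ✓ → 1216
flight=C71: ✓ → 1232
flight=C88: ✓ → 4933
flight=C92: ✓ → 5104
flight=C29: ✓ → 4665
flight=C49: ✓ → 3603
flight=C20: ✓ → 5325
load_pct_sum = 3777 + 1732 + 5682 + 1216 + 1232 + 4933 + 5104 + 4665 + 3603 + 5325 = 37269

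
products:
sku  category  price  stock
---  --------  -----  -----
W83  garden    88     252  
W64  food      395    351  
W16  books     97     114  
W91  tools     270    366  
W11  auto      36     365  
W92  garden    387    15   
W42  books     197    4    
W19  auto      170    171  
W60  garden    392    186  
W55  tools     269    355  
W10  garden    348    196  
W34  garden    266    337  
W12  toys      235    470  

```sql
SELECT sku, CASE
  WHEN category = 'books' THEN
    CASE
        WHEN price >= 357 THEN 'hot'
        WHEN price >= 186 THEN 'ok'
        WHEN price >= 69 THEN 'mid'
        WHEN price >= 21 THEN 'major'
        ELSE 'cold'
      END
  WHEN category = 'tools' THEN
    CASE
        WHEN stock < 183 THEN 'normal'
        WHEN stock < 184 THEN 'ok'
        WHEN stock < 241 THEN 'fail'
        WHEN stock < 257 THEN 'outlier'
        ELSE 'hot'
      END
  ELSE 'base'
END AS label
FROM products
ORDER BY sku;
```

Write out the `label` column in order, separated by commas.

sku=W10: category='garden' → outer ELSE → base
sku=W11: category='auto' → outer ELSE → base
sku=W12: category='toys' → outer ELSE → base
sku=W16: category='books' → inner[price >= 69] → mid
sku=W19: category='auto' → outer ELSE → base
sku=W34: category='garden' → outer ELSE → base
sku=W42: category='books' → inner[price >= 186] → ok
sku=W55: category='tools' → inner[ELSE] → hot
sku=W60: category='garden' → outer ELSE → base
sku=W64: category='food' → outer ELSE → base
sku=W83: category='garden' → outer ELSE → base
sku=W91: category='tools' → inner[ELSE] → hot
sku=W92: category='garden' → outer ELSE → base

base, base, base, mid, base, base, ok, hot, base, base, base, hot, base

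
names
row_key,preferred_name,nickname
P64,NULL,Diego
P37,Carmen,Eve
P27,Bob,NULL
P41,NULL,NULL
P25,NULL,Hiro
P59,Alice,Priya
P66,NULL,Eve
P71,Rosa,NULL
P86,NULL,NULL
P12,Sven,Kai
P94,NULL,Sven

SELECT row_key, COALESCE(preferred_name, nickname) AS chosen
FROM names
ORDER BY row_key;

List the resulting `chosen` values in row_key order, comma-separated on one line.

row_key=P12: preferred_name=Sven → Sven
row_key=P25: preferred_name=NULL, nickname=Hiro → Hiro
row_key=P27: preferred_name=Bob → Bob
row_key=P37: preferred_name=Carmen → Carmen
row_key=P41: preferred_name=NULL, nickname=NULL (all NULL) → NULL
row_key=P59: preferred_name=Alice → Alice
row_key=P64: preferred_name=NULL, nickname=Diego → Diego
row_key=P66: preferred_name=NULL, nickname=Eve → Eve
row_key=P71: preferred_name=Rosa → Rosa
row_key=P86: preferred_name=NULL, nickname=NULL (all NULL) → NULL
row_key=P94: preferred_name=NULL, nickname=Sven → Sven

Sven, Hiro, Bob, Carmen, NULL, Alice, Diego, Eve, Rosa, NULL, Sven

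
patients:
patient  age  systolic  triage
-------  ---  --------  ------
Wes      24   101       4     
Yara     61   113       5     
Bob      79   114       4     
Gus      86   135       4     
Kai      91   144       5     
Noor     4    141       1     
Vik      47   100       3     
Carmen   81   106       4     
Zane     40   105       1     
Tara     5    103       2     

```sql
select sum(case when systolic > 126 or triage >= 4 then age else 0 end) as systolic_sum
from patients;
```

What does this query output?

patient=Wes: ✓ → 24
patient=Yara: ✓ → 61
patient=Bob: ✓ → 79
patient=Gus: ✓ → 86
patient=Kai: ✓ → 91
patient=Noor: ✓ → 4
patient=Vik: ✗
patient=Carmen: ✓ → 81
patient=Zane: ✗
patient=Tara: ✗
systolic_sum = 24 + 61 + 79 + 86 + 91 + 4 + 81 = 426

426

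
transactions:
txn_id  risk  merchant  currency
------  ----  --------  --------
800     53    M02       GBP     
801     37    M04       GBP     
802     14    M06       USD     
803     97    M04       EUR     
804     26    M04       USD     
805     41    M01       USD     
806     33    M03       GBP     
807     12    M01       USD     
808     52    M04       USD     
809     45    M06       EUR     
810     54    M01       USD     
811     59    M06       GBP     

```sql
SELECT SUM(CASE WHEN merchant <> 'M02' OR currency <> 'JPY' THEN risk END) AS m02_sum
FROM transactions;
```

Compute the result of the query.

523

txn_id=800: ✓ → 53
txn_id=801: ✓ → 37
txn_id=802: ✓ → 14
txn_id=803: ✓ → 97
txn_id=804: ✓ → 26
txn_id=805: ✓ → 41
txn_id=806: ✓ → 33
txn_id=807: ✓ → 12
txn_id=808: ✓ → 52
txn_id=809: ✓ → 45
txn_id=810: ✓ → 54
txn_id=811: ✓ → 59
m02_sum = 53 + 37 + 14 + 97 + 26 + 41 + 33 + 12 + 52 + 45 + 54 + 59 = 523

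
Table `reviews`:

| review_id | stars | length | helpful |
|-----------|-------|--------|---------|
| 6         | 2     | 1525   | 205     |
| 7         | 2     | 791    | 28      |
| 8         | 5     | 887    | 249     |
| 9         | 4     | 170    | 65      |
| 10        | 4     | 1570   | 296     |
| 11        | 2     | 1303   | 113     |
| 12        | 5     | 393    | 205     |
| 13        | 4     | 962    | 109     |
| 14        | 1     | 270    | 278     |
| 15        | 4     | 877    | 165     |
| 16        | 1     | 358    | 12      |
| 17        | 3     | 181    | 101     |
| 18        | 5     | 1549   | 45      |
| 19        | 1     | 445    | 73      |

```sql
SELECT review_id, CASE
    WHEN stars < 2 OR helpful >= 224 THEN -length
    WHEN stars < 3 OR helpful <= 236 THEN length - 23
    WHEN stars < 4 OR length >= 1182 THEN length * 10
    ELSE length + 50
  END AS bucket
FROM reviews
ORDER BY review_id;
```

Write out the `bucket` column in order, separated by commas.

review_id=6: stars < 3 OR helpful <= 236 → 1502
review_id=7: stars < 3 OR helpful <= 236 → 768
review_id=8: stars < 2 OR helpful >= 224 → -887
review_id=9: stars < 3 OR helpful <= 236 → 147
review_id=10: stars < 2 OR helpful >= 224 → -1570
review_id=11: stars < 3 OR helpful <= 236 → 1280
review_id=12: stars < 3 OR helpful <= 236 → 370
review_id=13: stars < 3 OR helpful <= 236 → 939
review_id=14: stars < 2 OR helpful >= 224 → -270
review_id=15: stars < 3 OR helpful <= 236 → 854
review_id=16: stars < 2 OR helpful >= 224 → -358
review_id=17: stars < 3 OR helpful <= 236 → 158
review_id=18: stars < 3 OR helpful <= 236 → 1526
review_id=19: stars < 2 OR helpful >= 224 → -445

1502, 768, -887, 147, -1570, 1280, 370, 939, -270, 854, -358, 158, 1526, -445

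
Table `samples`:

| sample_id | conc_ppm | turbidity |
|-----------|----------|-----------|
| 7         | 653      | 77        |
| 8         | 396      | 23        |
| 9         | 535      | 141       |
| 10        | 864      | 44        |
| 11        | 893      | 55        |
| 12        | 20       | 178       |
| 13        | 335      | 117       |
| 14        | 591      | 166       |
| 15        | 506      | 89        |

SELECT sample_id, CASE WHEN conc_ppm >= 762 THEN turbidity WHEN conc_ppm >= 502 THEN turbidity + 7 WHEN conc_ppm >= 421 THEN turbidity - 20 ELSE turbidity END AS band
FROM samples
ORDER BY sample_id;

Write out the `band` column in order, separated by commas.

84, 23, 148, 44, 55, 178, 117, 173, 96

sample_id=7: conc_ppm >= 502 → 84
sample_id=8: ELSE → 23
sample_id=9: conc_ppm >= 502 → 148
sample_id=10: conc_ppm >= 762 → 44
sample_id=11: conc_ppm >= 762 → 55
sample_id=12: ELSE → 178
sample_id=13: ELSE → 117
sample_id=14: conc_ppm >= 502 → 173
sample_id=15: conc_ppm >= 502 → 96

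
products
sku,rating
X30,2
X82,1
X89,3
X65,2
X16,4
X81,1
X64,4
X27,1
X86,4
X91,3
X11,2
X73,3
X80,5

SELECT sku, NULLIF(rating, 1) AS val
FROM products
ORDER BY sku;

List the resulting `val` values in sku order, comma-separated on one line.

2, 4, NULL, 2, 4, 2, 3, 5, NULL, NULL, 4, 3, 3

sku=X11: rating=2 vs 1: differ → 2
sku=X16: rating=4 vs 1: differ → 4
sku=X27: rating=1 vs 1: equal → NULL
sku=X30: rating=2 vs 1: differ → 2
sku=X64: rating=4 vs 1: differ → 4
sku=X65: rating=2 vs 1: differ → 2
sku=X73: rating=3 vs 1: differ → 3
sku=X80: rating=5 vs 1: differ → 5
sku=X81: rating=1 vs 1: equal → NULL
sku=X82: rating=1 vs 1: equal → NULL
sku=X86: rating=4 vs 1: differ → 4
sku=X89: rating=3 vs 1: differ → 3
sku=X91: rating=3 vs 1: differ → 3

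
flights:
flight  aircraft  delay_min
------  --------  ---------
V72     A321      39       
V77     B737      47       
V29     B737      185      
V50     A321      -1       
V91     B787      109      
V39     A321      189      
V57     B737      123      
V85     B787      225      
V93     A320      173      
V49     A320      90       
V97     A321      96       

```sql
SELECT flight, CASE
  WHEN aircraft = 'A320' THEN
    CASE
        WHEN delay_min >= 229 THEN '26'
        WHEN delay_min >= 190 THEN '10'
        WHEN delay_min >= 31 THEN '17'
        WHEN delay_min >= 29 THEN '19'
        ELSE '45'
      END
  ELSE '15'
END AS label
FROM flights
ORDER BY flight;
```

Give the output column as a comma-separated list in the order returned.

15, 15, 17, 15, 15, 15, 15, 15, 15, 17, 15

flight=V29: aircraft='B737' → outer ELSE → 15
flight=V39: aircraft='A321' → outer ELSE → 15
flight=V49: aircraft='A320' → inner[delay_min >= 31] → 17
flight=V50: aircraft='A321' → outer ELSE → 15
flight=V57: aircraft='B737' → outer ELSE → 15
flight=V72: aircraft='A321' → outer ELSE → 15
flight=V77: aircraft='B737' → outer ELSE → 15
flight=V85: aircraft='B787' → outer ELSE → 15
flight=V91: aircraft='B787' → outer ELSE → 15
flight=V93: aircraft='A320' → inner[delay_min >= 31] → 17
flight=V97: aircraft='A321' → outer ELSE → 15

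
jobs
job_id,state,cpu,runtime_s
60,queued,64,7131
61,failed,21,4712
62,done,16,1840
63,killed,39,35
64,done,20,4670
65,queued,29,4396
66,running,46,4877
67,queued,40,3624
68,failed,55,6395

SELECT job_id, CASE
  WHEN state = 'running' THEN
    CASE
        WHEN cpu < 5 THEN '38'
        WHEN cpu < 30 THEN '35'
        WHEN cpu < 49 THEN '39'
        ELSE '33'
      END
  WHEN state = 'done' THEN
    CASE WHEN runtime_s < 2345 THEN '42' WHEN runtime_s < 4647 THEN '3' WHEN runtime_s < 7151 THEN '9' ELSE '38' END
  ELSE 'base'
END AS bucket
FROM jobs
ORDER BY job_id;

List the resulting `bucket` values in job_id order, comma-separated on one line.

job_id=60: state='queued' → outer ELSE → base
job_id=61: state='failed' → outer ELSE → base
job_id=62: state='done' → inner[runtime_s < 2345] → 42
job_id=63: state='killed' → outer ELSE → base
job_id=64: state='done' → inner[runtime_s < 7151] → 9
job_id=65: state='queued' → outer ELSE → base
job_id=66: state='running' → inner[cpu < 49] → 39
job_id=67: state='queued' → outer ELSE → base
job_id=68: state='failed' → outer ELSE → base

base, base, 42, base, 9, base, 39, base, base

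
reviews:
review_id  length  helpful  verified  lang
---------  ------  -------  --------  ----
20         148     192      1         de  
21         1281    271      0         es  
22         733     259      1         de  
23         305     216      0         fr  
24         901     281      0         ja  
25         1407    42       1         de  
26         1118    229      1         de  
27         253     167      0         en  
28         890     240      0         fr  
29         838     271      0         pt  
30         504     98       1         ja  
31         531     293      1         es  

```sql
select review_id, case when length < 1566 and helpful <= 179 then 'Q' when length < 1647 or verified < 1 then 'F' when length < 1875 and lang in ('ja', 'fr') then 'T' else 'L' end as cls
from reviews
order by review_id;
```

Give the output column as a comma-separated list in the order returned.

review_id=20: length < 1647 or verified < 1 → F
review_id=21: length < 1647 or verified < 1 → F
review_id=22: length < 1647 or verified < 1 → F
review_id=23: length < 1647 or verified < 1 → F
review_id=24: length < 1647 or verified < 1 → F
review_id=25: length < 1566 and helpful <= 179 → Q
review_id=26: length < 1647 or verified < 1 → F
review_id=27: length < 1566 and helpful <= 179 → Q
review_id=28: length < 1647 or verified < 1 → F
review_id=29: length < 1647 or verified < 1 → F
review_id=30: length < 1566 and helpful <= 179 → Q
review_id=31: length < 1647 or verified < 1 → F

F, F, F, F, F, Q, F, Q, F, F, Q, F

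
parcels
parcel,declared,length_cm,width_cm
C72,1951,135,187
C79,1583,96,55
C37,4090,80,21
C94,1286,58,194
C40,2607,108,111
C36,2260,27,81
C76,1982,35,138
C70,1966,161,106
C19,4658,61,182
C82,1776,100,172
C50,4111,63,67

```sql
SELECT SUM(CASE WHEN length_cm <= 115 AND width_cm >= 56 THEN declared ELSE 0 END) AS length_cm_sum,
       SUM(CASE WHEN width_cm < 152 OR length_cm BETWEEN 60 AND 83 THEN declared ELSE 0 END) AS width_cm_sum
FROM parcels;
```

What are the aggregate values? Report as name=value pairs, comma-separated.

[length_cm_sum: length_cm <= 115 AND width_cm >= 56]
parcel=C72: ✗
parcel=C79: ✗
parcel=C37: ✗
parcel=C94: ✓ → 1286
parcel=C40: ✓ → 2607
parcel=C36: ✓ → 2260
parcel=C76: ✓ → 1982
parcel=C70: ✗
parcel=C19: ✓ → 4658
parcel=C82: ✓ → 1776
parcel=C50: ✓ → 4111
length_cm_sum = 1286 + 2607 + 2260 + 1982 + 4658 + 1776 + 4111 = 18680
—
[width_cm_sum: width_cm < 152 OR length_cm BETWEEN 60 AND 83]
parcel=C72: ✗
parcel=C79: ✓ → 1583
parcel=C37: ✓ → 4090
parcel=C94: ✗
parcel=C40: ✓ → 2607
parcel=C36: ✓ → 2260
parcel=C76: ✓ → 1982
parcel=C70: ✓ → 1966
parcel=C19: ✓ → 4658
parcel=C82: ✗
parcel=C50: ✓ → 4111
width_cm_sum = 1583 + 4090 + 2607 + 2260 + 1982 + 1966 + 4658 + 4111 = 23257

length_cm_sum=18680, width_cm_sum=23257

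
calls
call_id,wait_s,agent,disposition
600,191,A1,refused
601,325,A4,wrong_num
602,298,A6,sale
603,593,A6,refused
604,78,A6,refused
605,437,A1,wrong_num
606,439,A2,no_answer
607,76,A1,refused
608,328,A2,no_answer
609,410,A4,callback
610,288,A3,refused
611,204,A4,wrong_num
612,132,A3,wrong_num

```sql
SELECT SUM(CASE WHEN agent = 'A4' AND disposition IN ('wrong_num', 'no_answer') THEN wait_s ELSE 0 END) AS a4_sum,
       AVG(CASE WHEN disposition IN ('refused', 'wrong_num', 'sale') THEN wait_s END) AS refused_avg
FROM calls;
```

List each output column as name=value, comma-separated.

a4_sum=529, refused_avg=262.2

[a4_sum: agent = 'A4' AND disposition IN ('wrong_num', 'no_answer')]
call_id=600: ✗
call_id=601: ✓ → 325
call_id=602: ✗
call_id=603: ✗
call_id=604: ✗
call_id=605: ✗
call_id=606: ✗
call_id=607: ✗
call_id=608: ✗
call_id=609: ✗
call_id=610: ✗
call_id=611: ✓ → 204
call_id=612: ✗
a4_sum = 325 + 204 = 529
—
[refused_avg: disposition IN ('refused', 'wrong_num', 'sale')]
call_id=600: ✓ → 191
call_id=601: ✓ → 325
call_id=602: ✓ → 298
call_id=603: ✓ → 593
call_id=604: ✓ → 78
call_id=605: ✓ → 437
call_id=606: ✗
call_id=607: ✓ → 76
call_id=608: ✗
call_id=609: ✗
call_id=610: ✓ → 288
call_id=611: ✓ → 204
call_id=612: ✓ → 132
refused_avg = (191 + 325 + 298 + 593 + 78 + 437 + 76 + 288 + 204 + 132) / 10 = 262.2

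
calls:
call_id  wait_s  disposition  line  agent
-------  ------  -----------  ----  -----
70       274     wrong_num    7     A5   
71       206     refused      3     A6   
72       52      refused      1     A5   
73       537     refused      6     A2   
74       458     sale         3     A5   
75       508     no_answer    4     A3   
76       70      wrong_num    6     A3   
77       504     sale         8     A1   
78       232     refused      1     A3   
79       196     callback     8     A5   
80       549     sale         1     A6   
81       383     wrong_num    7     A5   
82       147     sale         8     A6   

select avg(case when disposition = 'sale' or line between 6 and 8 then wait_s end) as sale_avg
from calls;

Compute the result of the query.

call_id=70: ✓ → 274
call_id=71: ✗
call_id=72: ✗
call_id=73: ✓ → 537
call_id=74: ✓ → 458
call_id=75: ✗
call_id=76: ✓ → 70
call_id=77: ✓ → 504
call_id=78: ✗
call_id=79: ✓ → 196
call_id=80: ✓ → 549
call_id=81: ✓ → 383
call_id=82: ✓ → 147
sale_avg = (274 + 537 + 458 + 70 + 504 + 196 + 549 + 383 + 147) / 9 = 346.4444444444

346.4444444444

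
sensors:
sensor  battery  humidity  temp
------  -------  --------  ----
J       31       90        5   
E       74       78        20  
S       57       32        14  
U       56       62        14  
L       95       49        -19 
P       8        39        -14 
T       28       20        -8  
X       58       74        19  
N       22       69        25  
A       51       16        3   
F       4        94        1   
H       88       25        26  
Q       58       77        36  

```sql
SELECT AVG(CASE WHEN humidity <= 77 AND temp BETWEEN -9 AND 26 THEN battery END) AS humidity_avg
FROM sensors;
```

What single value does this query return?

51.4285714286

sensor=J: ✗
sensor=E: ✗
sensor=S: ✓ → 57
sensor=U: ✓ → 56
sensor=L: ✗
sensor=P: ✗
sensor=T: ✓ → 28
sensor=X: ✓ → 58
sensor=N: ✓ → 22
sensor=A: ✓ → 51
sensor=F: ✗
sensor=H: ✓ → 88
sensor=Q: ✗
humidity_avg = (57 + 56 + 28 + 58 + 22 + 51 + 88) / 7 = 51.4285714286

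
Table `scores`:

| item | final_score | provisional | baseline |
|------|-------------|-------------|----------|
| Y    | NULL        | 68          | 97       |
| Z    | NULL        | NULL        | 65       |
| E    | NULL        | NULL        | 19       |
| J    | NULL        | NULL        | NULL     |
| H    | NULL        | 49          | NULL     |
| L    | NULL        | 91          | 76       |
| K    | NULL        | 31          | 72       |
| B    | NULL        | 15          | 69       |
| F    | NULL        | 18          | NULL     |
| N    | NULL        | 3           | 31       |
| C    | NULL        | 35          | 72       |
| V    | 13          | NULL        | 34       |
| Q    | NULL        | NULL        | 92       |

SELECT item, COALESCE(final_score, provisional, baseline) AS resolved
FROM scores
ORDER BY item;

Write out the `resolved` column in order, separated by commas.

item=B: final_score=NULL, provisional=15 → 15
item=C: final_score=NULL, provisional=35 → 35
item=E: final_score=NULL, provisional=NULL, baseline=19 → 19
item=F: final_score=NULL, provisional=18 → 18
item=H: final_score=NULL, provisional=49 → 49
item=J: final_score=NULL, provisional=NULL, baseline=NULL (all NULL) → NULL
item=K: final_score=NULL, provisional=31 → 31
item=L: final_score=NULL, provisional=91 → 91
item=N: final_score=NULL, provisional=3 → 3
item=Q: final_score=NULL, provisional=NULL, baseline=92 → 92
item=V: final_score=13 → 13
item=Y: final_score=NULL, provisional=68 → 68
item=Z: final_score=NULL, provisional=NULL, baseline=65 → 65

15, 35, 19, 18, 49, NULL, 31, 91, 3, 92, 13, 68, 65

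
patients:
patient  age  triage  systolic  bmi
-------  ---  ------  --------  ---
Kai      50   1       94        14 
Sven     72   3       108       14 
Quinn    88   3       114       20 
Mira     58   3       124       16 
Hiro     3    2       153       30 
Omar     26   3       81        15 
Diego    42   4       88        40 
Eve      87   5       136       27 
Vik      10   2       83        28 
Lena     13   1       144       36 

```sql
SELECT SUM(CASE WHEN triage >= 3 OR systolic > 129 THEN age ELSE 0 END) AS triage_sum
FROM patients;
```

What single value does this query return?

patient=Kai: ✗
patient=Sven: ✓ → 72
patient=Quinn: ✓ → 88
patient=Mira: ✓ → 58
patient=Hiro: ✓ → 3
patient=Omar: ✓ → 26
patient=Diego: ✓ → 42
patient=Eve: ✓ → 87
patient=Vik: ✗
patient=Lena: ✓ → 13
triage_sum = 72 + 88 + 58 + 3 + 26 + 42 + 87 + 13 = 389

389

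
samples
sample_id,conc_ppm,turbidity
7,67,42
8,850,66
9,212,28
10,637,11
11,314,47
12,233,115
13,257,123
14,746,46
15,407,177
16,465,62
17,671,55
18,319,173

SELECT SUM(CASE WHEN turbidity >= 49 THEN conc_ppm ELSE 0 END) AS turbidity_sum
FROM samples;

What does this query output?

3202

sample_id=7: ✗
sample_id=8: ✓ → 850
sample_id=9: ✗
sample_id=10: ✗
sample_id=11: ✗
sample_id=12: ✓ → 233
sample_id=13: ✓ → 257
sample_id=14: ✗
sample_id=15: ✓ → 407
sample_id=16: ✓ → 465
sample_id=17: ✓ → 671
sample_id=18: ✓ → 319
turbidity_sum = 850 + 233 + 257 + 407 + 465 + 671 + 319 = 3202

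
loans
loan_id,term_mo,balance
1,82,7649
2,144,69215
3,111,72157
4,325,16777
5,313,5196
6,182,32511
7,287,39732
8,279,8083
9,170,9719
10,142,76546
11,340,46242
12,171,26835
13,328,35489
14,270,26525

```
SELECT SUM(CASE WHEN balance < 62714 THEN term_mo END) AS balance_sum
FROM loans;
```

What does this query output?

2747

loan_id=1: ✓ → 82
loan_id=2: ✗
loan_id=3: ✗
loan_id=4: ✓ → 325
loan_id=5: ✓ → 313
loan_id=6: ✓ → 182
loan_id=7: ✓ → 287
loan_id=8: ✓ → 279
loan_id=9: ✓ → 170
loan_id=10: ✗
loan_id=11: ✓ → 340
loan_id=12: ✓ → 171
loan_id=13: ✓ → 328
loan_id=14: ✓ → 270
balance_sum = 82 + 325 + 313 + 182 + 287 + 279 + 170 + 340 + 171 + 328 + 270 = 2747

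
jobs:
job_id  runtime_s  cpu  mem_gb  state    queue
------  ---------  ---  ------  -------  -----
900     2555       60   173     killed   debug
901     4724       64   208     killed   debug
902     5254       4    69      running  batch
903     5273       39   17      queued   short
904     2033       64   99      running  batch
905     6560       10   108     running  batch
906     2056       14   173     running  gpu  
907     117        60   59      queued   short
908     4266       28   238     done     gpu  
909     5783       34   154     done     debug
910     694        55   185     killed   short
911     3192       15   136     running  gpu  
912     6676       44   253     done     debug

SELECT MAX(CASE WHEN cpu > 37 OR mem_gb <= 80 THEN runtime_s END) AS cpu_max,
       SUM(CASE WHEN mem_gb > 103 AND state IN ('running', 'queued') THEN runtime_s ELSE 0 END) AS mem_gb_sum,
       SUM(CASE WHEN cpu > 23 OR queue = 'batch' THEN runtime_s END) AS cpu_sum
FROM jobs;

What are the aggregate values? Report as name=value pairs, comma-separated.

[cpu_max: cpu > 37 OR mem_gb <= 80]
job_id=900: ✓ → 2555
job_id=901: ✓ → 4724
job_id=902: ✓ → 5254
job_id=903: ✓ → 5273
job_id=904: ✓ → 2033
job_id=905: ✗
job_id=906: ✗
job_id=907: ✓ → 117
job_id=908: ✗
job_id=909: ✗
job_id=910: ✓ → 694
job_id=911: ✗
job_id=912: ✓ → 6676
cpu_max = MAX(2555, 4724, 5254, 5273, 2033, 117, 694, 6676) = 6676
—
[mem_gb_sum: mem_gb > 103 AND state IN ('running', 'queued')]
job_id=900: ✗
job_id=901: ✗
job_id=902: ✗
job_id=903: ✗
job_id=904: ✗
job_id=905: ✓ → 6560
job_id=906: ✓ → 2056
job_id=907: ✗
job_id=908: ✗
job_id=909: ✗
job_id=910: ✗
job_id=911: ✓ → 3192
job_id=912: ✗
mem_gb_sum = 6560 + 2056 + 3192 = 11808
—
[cpu_sum: cpu > 23 OR queue = 'batch']
job_id=900: ✓ → 2555
job_id=901: ✓ → 4724
job_id=902: ✓ → 5254
job_id=903: ✓ → 5273
job_id=904: ✓ → 2033
job_id=905: ✓ → 6560
job_id=906: ✗
job_id=907: ✓ → 117
job_id=908: ✓ → 4266
job_id=909: ✓ → 5783
job_id=910: ✓ → 694
job_id=911: ✗
job_id=912: ✓ → 6676
cpu_sum = 2555 + 4724 + 5254 + 5273 + 2033 + 6560 + 117 + 4266 + 5783 + 694 + 6676 = 43935

cpu_max=6676, mem_gb_sum=11808, cpu_sum=43935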